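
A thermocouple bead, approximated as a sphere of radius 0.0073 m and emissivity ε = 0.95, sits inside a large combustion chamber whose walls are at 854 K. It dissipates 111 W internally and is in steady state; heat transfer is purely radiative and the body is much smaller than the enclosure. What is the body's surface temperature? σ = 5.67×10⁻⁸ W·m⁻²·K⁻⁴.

T ≈ 1380 K

For a small grey body in a large enclosure, net radiated power = εσA(T⁴ − T_w⁴).
Steady state: P = εσA(T⁴ − T_w⁴) with A = 4πr² = 6.697×10⁻⁴ m².
T⁴ = P/(εσA) + T_w⁴ = 111/(0.95·5.67×10⁻⁸·6.697×10⁻⁴) + (854)⁴
    = 3.077×10¹² + 5.319×10¹¹ = 3.609×10¹² K⁴.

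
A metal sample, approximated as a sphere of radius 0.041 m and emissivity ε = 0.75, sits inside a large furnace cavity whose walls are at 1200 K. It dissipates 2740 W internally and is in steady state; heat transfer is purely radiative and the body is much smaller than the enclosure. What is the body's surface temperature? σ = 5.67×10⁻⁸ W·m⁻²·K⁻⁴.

For a small grey body in a large enclosure, net radiated power = εσA(T⁴ − T_w⁴).
Steady state: P = εσA(T⁴ − T_w⁴) with A = 4πr² = 0.02112 m².
T⁴ = P/(εσA) + T_w⁴ = 2740/(0.75·5.67×10⁻⁸·0.02112) + (1200)⁴
    = 3.050×10¹² + 2.074×10¹² = 5.124×10¹² K⁴.

T ≈ 1500 K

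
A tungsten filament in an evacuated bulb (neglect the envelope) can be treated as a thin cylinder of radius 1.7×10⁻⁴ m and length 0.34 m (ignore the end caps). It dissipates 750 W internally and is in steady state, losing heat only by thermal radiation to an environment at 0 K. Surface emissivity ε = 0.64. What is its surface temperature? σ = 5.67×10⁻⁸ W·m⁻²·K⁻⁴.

T ≈ 2750 K

Steady state: internal power = radiated power, P = εσA T⁴.
Radiating area A = 2πrL = 3.632×10⁻⁴ m².
T⁴ = P/(εσA) = 750/(0.64·5.67×10⁻⁸·3.632×10⁻⁴) = 5.691×10¹³ K⁴.
T = (5.691×10¹³)^(1/4).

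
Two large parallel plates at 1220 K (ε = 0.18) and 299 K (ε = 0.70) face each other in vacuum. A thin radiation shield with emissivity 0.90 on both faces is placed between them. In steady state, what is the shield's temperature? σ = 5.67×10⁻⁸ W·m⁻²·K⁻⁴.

In steady state the net flux on the hot side equals that on the cold side.
σ(T₁⁴−T_s⁴)/D₁ = σ(T_s⁴−T₂⁴)/D₂, with D₁ = 1/ε₁+1/ε_s−1 = 5.667, D₂ = 1/ε_s+1/ε₂−1 = 1.540.
Solve for T_s⁴: T_s⁴ = (D₂·T₁⁴ + D₁·T₂⁴)/(D₁+D₂) = 4.796×10¹¹ K⁴.

T_s ≈ 832 K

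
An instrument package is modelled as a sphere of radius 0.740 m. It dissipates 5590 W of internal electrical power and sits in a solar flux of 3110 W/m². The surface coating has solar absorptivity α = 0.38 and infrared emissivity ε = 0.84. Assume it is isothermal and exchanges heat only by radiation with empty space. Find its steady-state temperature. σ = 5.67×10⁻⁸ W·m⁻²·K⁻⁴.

T ≈ 391 K

At steady state, absorbed solar power + internal power = radiated power.
Absorbed: α·S·A_cross = 0.38·3110·1.720 = 2033 W (cross-section πr²).
Total input = 2033 + 5590 = 7623 W.
Radiated: εσ·A_surf·T⁴ with A_surf = 4πr² = 6.881 m².
T⁴ = 7623/(0.84·5.67×10⁻⁸·6.881) = 2.326×10¹⁰ K⁴.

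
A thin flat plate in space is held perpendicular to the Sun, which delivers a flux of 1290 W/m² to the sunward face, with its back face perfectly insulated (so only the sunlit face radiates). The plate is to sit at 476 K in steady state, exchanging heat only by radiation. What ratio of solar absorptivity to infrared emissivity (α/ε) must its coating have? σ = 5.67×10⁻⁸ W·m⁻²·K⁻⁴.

Balance: αS·A = εσ·1A·T⁴ ⇒ α/ε = σT⁴/S.
α/ε = 5.67×10⁻⁸·(476)⁴/1290 = 5.67×10⁻⁸·5.134×10¹⁰/1290.

α/ε ≈ 2.26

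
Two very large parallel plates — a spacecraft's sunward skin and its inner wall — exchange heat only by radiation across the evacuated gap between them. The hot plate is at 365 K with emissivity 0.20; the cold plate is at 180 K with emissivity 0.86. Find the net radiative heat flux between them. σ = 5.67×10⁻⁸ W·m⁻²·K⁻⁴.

q ≈ 183 W/m²

For two infinite grey parallel plates, q = σ(T₁⁴ − T₂⁴)/(1/ε₁ + 1/ε₂ − 1).
T₁⁴ − T₂⁴ = 1.775×10¹⁰ − 1.050×10⁹ = 1.670×10¹⁰ K⁴.
1/ε₁ + 1/ε₂ − 1 = 5.000 + 1.163 − 1 = 5.163.
q = 5.67×10⁻⁸ × 1.670×10¹⁰ / 5.163.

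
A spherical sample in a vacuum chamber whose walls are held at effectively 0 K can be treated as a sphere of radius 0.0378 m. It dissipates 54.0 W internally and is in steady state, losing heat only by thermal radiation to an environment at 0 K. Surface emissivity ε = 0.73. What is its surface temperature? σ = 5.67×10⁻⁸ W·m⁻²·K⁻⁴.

Steady state: internal power = radiated power, P = εσA T⁴.
Radiating area A = 4πr² = 0.01796 m².
T⁴ = P/(εσA) = 54.0/(0.73·5.67×10⁻⁸·0.01796) = 7.266×10¹⁰ K⁴.
T = (7.266×10¹⁰)^(1/4).

T ≈ 519 K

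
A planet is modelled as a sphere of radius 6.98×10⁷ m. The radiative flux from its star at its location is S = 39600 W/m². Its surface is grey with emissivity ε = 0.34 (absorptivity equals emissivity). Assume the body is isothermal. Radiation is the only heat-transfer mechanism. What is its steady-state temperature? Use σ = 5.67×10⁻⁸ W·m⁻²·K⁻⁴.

T ≈ 646 K

At equilibrium, absorbed power = emitted power.
Absorbing cross-section = πr² = 1.531×10¹⁶ m²; emitting surface = 4πr² = 6.122×10¹⁶ m² (ratio 4).
εS·A_cross = εσ·A_surf·T⁴  ⇒  T⁴ = S/(4σ)   (ε cancels).
T⁴ = 39600/(4·5.67×10⁻⁸) = 1.746×10¹¹ K⁴.
T = (1.746×10¹¹)^(1/4).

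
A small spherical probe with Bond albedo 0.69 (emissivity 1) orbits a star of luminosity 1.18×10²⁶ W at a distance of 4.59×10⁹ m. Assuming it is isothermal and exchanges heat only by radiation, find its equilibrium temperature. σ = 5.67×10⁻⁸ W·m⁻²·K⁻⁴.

First find the stellar flux at distance d: S = L/(4πd²) = 1.18×10²⁶/(4π·(4.59×10⁹)²) = 4.457×10⁵ W/m².
For an isothermal sphere, absorbed (1−a)S·πr² = emitted σ·4πr²·T⁴, so T⁴ = (1−a)S/(4σ).
T⁴ = 0.310·4.457×10⁵/(4·5.67×10⁻⁸) = 6.092×10¹¹ K⁴.

T ≈ 883 K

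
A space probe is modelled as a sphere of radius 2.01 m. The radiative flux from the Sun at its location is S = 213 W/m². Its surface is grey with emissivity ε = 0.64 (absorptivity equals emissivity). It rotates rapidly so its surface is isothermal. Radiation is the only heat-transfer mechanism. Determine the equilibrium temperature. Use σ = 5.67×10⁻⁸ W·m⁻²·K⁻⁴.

T ≈ 175 K

At equilibrium, absorbed power = emitted power.
Absorbing cross-section = πr² = 12.69 m²; emitting surface = 4πr² = 50.77 m² (ratio 4).
εS·A_cross = εσ·A_surf·T⁴  ⇒  T⁴ = S/(4σ)   (ε cancels).
T⁴ = 213/(4·5.67×10⁻⁸) = 9.392×10⁸ K⁴.
T = (9.392×10⁸)^(1/4).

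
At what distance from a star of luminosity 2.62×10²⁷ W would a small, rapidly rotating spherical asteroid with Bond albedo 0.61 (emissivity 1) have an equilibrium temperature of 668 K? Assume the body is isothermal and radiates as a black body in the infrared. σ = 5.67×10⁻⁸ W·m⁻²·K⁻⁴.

For an isothermal black-emitting sphere, (1−a)S·πr² = σ·4πr²·T⁴ ⇒ S = 4σT⁴/(1−a).
S = 4·5.67×10⁻⁸·(668)⁴/0.390 = 1.158×10⁵ W/m².
Flux falls as S = L/(4πd²), so d = √(L/(4πS)) = √(2.62×10²⁷/(4π·1.158×10⁵)).

d ≈ 4.24×10¹⁰ m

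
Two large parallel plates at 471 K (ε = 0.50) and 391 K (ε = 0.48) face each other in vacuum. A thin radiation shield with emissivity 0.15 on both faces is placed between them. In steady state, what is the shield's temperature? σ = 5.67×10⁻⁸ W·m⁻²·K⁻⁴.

In steady state the net flux on the hot side equals that on the cold side.
σ(T₁⁴−T_s⁴)/D₁ = σ(T_s⁴−T₂⁴)/D₂, with D₁ = 1/ε₁+1/ε_s−1 = 7.667, D₂ = 1/ε_s+1/ε₂−1 = 7.750.
Solve for T_s⁴: T_s⁴ = (D₂·T₁⁴ + D₁·T₂⁴)/(D₁+D₂) = 3.636×10¹⁰ K⁴.

T_s ≈ 437 K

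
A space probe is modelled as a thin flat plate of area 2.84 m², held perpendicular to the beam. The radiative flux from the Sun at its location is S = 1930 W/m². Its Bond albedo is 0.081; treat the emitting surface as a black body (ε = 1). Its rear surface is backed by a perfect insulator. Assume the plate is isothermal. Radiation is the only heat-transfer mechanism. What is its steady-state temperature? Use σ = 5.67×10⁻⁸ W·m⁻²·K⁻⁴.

At equilibrium, absorbed power = emitted power.
Absorbing cross-section = A = 2.840 m²; emitting surface = A = 2.840 m² (ratio 1).
(1−a)S·A_cross = εσ·A_surf·T⁴  ⇒  T⁴ = (1−a)S/(1σ).
T⁴ = 0.919·1930/(1·5.67×10⁻⁸) = 3.128×10¹⁰ K⁴.
T = (3.128×10¹⁰)^(1/4).

T ≈ 421 K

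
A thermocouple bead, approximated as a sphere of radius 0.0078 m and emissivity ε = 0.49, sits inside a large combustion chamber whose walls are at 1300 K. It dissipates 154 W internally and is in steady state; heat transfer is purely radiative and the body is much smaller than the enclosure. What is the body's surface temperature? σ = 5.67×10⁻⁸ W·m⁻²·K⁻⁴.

T ≈ 1780 K

For a small grey body in a large enclosure, net radiated power = εσA(T⁴ − T_w⁴).
Steady state: P = εσA(T⁴ − T_w⁴) with A = 4πr² = 7.645×10⁻⁴ m².
T⁴ = P/(εσA) + T_w⁴ = 154/(0.49·5.67×10⁻⁸·7.645×10⁻⁴) + (1300)⁴
    = 7.250×10¹² + 2.856×10¹² = 1.011×10¹³ K⁴.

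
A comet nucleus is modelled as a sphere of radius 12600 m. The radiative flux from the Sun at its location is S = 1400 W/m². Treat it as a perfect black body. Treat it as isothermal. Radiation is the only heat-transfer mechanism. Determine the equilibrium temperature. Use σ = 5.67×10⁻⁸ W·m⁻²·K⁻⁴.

At equilibrium, absorbed power = emitted power.
Absorbing cross-section = πr² = 4.988×10⁸ m²; emitting surface = 4πr² = 1.995×10⁹ m² (ratio 4).
S·A_cross = εσ·A_surf·T⁴  ⇒  T⁴ = S/(4σ).
T⁴ = 1.00·1400/(4·5.67×10⁻⁸) = 6.173×10⁹ K⁴.
T = (6.173×10⁹)^(1/4).

T ≈ 280 K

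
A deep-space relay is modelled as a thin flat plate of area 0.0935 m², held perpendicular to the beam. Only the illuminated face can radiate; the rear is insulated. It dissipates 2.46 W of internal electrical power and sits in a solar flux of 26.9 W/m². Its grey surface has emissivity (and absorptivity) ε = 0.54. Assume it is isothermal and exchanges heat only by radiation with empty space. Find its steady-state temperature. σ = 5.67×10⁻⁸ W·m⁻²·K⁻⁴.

T ≈ 191 K

At steady state, absorbed solar power + internal power = radiated power.
Absorbed: α·S·A_cross = 0.54·26.9·0.09350 = 1.358 W (cross-section A).
Total input = 1.358 + 2.46 = 3.818 W.
Radiated: εσ·A_surf·T⁴ with A_surf = A = 0.09350 m².
T⁴ = 3.818/(0.54·5.67×10⁻⁸·0.09350) = 1.334×10⁹ K⁴.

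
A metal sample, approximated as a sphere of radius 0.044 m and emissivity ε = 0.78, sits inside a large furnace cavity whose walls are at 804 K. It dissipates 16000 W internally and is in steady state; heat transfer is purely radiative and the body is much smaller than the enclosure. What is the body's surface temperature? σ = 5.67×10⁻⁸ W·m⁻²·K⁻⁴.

T ≈ 1980 K

For a small grey body in a large enclosure, net radiated power = εσA(T⁴ − T_w⁴).
Steady state: P = εσA(T⁴ − T_w⁴) with A = 4πr² = 0.02433 m².
T⁴ = P/(εσA) + T_w⁴ = 16000/(0.78·5.67×10⁻⁸·0.02433) + (804)⁴
    = 1.487×10¹³ + 4.179×10¹¹ = 1.529×10¹³ K⁴.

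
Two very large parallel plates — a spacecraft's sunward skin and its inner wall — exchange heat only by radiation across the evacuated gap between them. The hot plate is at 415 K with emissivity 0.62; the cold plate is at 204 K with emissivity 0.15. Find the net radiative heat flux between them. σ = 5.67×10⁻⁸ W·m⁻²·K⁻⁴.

q ≈ 218 W/m²

For two infinite grey parallel plates, q = σ(T₁⁴ − T₂⁴)/(1/ε₁ + 1/ε₂ − 1).
T₁⁴ − T₂⁴ = 2.966×10¹⁰ − 1.732×10⁹ = 2.793×10¹⁰ K⁴.
1/ε₁ + 1/ε₂ − 1 = 1.613 + 6.667 − 1 = 7.280.
q = 5.67×10⁻⁸ × 2.793×10¹⁰ / 7.280.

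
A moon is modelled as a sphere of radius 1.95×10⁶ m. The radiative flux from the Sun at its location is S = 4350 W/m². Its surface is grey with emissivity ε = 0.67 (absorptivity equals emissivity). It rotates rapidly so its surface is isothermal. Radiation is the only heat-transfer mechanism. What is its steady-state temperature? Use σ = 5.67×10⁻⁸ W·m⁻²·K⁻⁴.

T ≈ 372 K

At equilibrium, absorbed power = emitted power.
Absorbing cross-section = πr² = 1.195×10¹³ m²; emitting surface = 4πr² = 4.778×10¹³ m² (ratio 4).
εS·A_cross = εσ·A_surf·T⁴  ⇒  T⁴ = S/(4σ)   (ε cancels).
T⁴ = 4350/(4·5.67×10⁻⁸) = 1.918×10¹⁰ K⁴.
T = (1.918×10¹⁰)^(1/4).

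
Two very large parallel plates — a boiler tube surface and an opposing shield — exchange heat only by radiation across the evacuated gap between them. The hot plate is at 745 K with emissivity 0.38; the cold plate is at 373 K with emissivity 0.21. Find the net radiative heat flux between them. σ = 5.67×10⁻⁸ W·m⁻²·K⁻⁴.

q ≈ 2560 W/m²

For two infinite grey parallel plates, q = σ(T₁⁴ − T₂⁴)/(1/ε₁ + 1/ε₂ − 1).
T₁⁴ − T₂⁴ = 3.081×10¹¹ − 1.936×10¹⁰ = 2.887×10¹¹ K⁴.
1/ε₁ + 1/ε₂ − 1 = 2.632 + 4.762 − 1 = 6.393.
q = 5.67×10⁻⁸ × 2.887×10¹¹ / 6.393.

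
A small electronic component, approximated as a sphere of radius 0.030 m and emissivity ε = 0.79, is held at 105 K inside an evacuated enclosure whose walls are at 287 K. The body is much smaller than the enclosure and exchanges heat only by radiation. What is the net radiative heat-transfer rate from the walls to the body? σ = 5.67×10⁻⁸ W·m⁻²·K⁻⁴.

For a small grey body in a large enclosure: P_net = εσA(T_body⁴ − T_wall⁴).
A = 4πr² = 0.01131 m²; T_body⁴ − T_wall⁴ = 1.216×10⁸ − 6.785×10⁹ = -6.663×10⁹ K⁴.
|P_net| = 0.79·5.67×10⁻⁸·0.01131·6.663×10⁹.

P_net ≈ 3.38 W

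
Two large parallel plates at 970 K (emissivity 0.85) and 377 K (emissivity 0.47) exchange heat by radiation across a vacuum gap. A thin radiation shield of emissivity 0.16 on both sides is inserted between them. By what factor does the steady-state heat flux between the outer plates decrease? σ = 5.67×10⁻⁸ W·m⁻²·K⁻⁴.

Without shield: q₀ = σΔ(T⁴)/(1/ε₁+1/ε₂−1) with denominator 2.304.
With shield the two gaps are in series; the resistances add: (1/ε₁+1/ε_s−1)+(1/ε_s+1/ε₂−1) = 6.426+7.378 = 13.80.
Heat-flux ratio q₀/q = 13.80/2.304.

factor ≈ 5.99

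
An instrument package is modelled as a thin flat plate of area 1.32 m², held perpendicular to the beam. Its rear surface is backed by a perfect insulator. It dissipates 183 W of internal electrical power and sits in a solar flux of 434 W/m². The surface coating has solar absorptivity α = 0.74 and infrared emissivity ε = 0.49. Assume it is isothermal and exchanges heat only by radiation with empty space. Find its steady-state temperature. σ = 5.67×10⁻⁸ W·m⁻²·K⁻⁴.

T ≈ 359 K

At steady state, absorbed solar power + internal power = radiated power.
Absorbed: α·S·A_cross = 0.74·434·1.320 = 423.9 W (cross-section A).
Total input = 423.9 + 183 = 606.9 W.
Radiated: εσ·A_surf·T⁴ with A_surf = A = 1.320 m².
T⁴ = 606.9/(0.49·5.67×10⁻⁸·1.320) = 1.655×10¹⁰ K⁴.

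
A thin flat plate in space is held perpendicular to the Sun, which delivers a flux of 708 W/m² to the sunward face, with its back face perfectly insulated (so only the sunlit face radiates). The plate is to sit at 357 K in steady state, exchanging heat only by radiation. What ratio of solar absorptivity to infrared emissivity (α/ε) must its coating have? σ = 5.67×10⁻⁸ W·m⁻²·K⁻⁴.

Balance: αS·A = εσ·1A·T⁴ ⇒ α/ε = σT⁴/S.
α/ε = 5.67×10⁻⁸·(357)⁴/708 = 5.67×10⁻⁸·1.624×10¹⁰/708.

α/ε ≈ 1.30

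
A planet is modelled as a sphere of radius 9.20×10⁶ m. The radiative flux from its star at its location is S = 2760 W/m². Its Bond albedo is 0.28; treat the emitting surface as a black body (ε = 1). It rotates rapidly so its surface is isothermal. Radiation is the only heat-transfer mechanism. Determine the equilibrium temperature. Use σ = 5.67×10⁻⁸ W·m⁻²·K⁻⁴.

At equilibrium, absorbed power = emitted power.
Absorbing cross-section = πr² = 2.659×10¹⁴ m²; emitting surface = 4πr² = 1.064×10¹⁵ m² (ratio 4).
(1−a)S·A_cross = εσ·A_surf·T⁴  ⇒  T⁴ = (1−a)S/(4σ).
T⁴ = 0.720·2760/(4·5.67×10⁻⁸) = 8.762×10⁹ K⁴.
T = (8.762×10⁹)^(1/4).

T ≈ 306 K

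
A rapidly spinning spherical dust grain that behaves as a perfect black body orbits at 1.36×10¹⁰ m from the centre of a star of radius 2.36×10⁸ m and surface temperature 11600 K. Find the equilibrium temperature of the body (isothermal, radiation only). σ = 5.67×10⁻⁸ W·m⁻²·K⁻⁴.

T ≈ 1080 K

The star's surface emits σT_*⁴; at distance d the flux is S = σT_*⁴(R_*/d)².
S = 5.67×10⁻⁸·(11600)⁴·(2.36×10⁸/1.36×10¹⁰)² = 3.091×10⁵ W/m².
For an isothermal sphere T⁴ = (1−a)S/(4σ) = 1.363×10¹² K⁴.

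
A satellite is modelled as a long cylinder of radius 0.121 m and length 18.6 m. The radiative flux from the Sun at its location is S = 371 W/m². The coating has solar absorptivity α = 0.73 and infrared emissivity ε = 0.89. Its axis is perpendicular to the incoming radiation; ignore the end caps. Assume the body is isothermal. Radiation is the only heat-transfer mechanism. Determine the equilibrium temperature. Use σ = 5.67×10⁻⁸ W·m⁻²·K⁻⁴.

At equilibrium, absorbed power = emitted power.
Absorbing cross-section = 2rL = 4.501 m²; emitting surface = 2πrL = 14.14 m² (ratio π).
αS·A_cross = εσ·A_surf·T⁴  ⇒  T⁴ = αS/(ε·πσ).
T⁴ = 0.730·371/(0.89·π·5.67×10⁻⁸) = 1.708×10⁹ K⁴.
T = (1.708×10⁹)^(1/4).

T ≈ 203 K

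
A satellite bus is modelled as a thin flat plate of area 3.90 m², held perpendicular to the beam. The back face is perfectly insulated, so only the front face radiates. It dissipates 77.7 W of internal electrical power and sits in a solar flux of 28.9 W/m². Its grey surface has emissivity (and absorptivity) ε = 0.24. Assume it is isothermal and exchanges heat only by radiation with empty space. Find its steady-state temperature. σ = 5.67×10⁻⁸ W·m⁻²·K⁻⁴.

T ≈ 211 K

At steady state, absorbed solar power + internal power = radiated power.
Absorbed: α·S·A_cross = 0.24·28.9·3.900 = 27.05 W (cross-section A).
Total input = 27.05 + 77.7 = 104.8 W.
Radiated: εσ·A_surf·T⁴ with A_surf = A = 3.900 m².
T⁴ = 104.8/(0.24·5.67×10⁻⁸·3.900) = 1.974×10⁹ K⁴.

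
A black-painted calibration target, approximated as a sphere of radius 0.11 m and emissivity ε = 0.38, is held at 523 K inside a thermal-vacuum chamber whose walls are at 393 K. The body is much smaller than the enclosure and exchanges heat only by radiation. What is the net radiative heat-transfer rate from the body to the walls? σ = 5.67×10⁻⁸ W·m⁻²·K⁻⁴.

P_net ≈ 167 W

For a small grey body in a large enclosure: P_net = εσA(T_body⁴ − T_wall⁴).
A = 4πr² = 0.1521 m²; T_body⁴ − T_wall⁴ = 7.482×10¹⁰ − 2.385×10¹⁰ = 5.096×10¹⁰ K⁴.
|P_net| = 0.38·5.67×10⁻⁸·0.1521·5.096×10¹⁰.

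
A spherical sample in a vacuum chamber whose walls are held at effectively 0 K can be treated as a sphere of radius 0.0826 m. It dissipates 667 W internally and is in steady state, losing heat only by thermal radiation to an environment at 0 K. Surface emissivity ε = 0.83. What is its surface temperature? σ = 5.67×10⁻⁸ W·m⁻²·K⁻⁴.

Steady state: internal power = radiated power, P = εσA T⁴.
Radiating area A = 4πr² = 0.08574 m².
T⁴ = P/(εσA) = 667/(0.83·5.67×10⁻⁸·0.08574) = 1.653×10¹¹ K⁴.
T = (1.653×10¹¹)^(1/4).

T ≈ 638 K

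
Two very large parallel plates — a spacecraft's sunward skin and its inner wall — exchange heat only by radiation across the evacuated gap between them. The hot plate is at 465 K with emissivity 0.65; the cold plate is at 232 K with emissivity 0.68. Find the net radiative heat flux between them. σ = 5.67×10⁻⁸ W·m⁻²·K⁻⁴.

For two infinite grey parallel plates, q = σ(T₁⁴ − T₂⁴)/(1/ε₁ + 1/ε₂ − 1).
T₁⁴ − T₂⁴ = 4.675×10¹⁰ − 2.897×10⁹ = 4.386×10¹⁰ K⁴.
1/ε₁ + 1/ε₂ − 1 = 1.538 + 1.471 − 1 = 2.009.
q = 5.67×10⁻⁸ × 4.386×10¹⁰ / 2.009.

q ≈ 1240 W/m²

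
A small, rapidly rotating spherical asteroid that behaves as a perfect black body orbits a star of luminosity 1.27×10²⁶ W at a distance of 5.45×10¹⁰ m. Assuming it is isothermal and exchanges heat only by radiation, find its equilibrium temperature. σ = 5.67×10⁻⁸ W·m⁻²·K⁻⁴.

First find the stellar flux at distance d: S = L/(4πd²) = 1.27×10²⁶/(4π·(5.45×10¹⁰)²) = 3403 W/m².
For an isothermal sphere, absorbed (1−a)S·πr² = emitted σ·4πr²·T⁴, so T⁴ = (1−a)S/(4σ).
T⁴ = 1.00·3403/(4·5.67×10⁻⁸) = 1.500×10¹⁰ K⁴.

T ≈ 350 K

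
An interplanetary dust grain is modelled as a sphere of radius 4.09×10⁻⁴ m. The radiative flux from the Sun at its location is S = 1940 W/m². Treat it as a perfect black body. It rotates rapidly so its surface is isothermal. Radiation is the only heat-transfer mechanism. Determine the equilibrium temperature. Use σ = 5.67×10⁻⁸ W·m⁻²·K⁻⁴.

At equilibrium, absorbed power = emitted power.
Absorbing cross-section = πr² = 5.255×10⁻⁷ m²; emitting surface = 4πr² = 2.102×10⁻⁶ m² (ratio 4).
S·A_cross = εσ·A_surf·T⁴  ⇒  T⁴ = S/(4σ).
T⁴ = 1.00·1940/(4·5.67×10⁻⁸) = 8.554×10⁹ K⁴.
T = (8.554×10⁹)^(1/4).

T ≈ 304 K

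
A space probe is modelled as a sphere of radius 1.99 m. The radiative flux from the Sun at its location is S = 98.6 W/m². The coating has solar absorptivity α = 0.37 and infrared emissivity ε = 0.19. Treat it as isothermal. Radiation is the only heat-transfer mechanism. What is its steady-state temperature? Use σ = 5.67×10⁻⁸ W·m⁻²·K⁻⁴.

At equilibrium, absorbed power = emitted power.
Absorbing cross-section = πr² = 12.44 m²; emitting surface = 4πr² = 49.76 m² (ratio 4).
αS·A_cross = εσ·A_surf·T⁴  ⇒  T⁴ = αS/(ε·4σ).
T⁴ = 0.370·98.6/(0.19·4·5.67×10⁻⁸) = 8.466×10⁸ K⁴.
T = (8.466×10⁸)^(1/4).

T ≈ 171 K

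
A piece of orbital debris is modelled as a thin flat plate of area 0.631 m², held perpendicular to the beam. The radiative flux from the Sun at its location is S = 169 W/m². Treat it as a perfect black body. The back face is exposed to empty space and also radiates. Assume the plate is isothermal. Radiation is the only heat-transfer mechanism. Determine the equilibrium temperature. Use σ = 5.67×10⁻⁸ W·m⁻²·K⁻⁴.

T ≈ 196 K

At equilibrium, absorbed power = emitted power.
Absorbing cross-section = A = 0.6310 m²; emitting surface = 2A = 1.262 m² (ratio 2).
S·A_cross = εσ·A_surf·T⁴  ⇒  T⁴ = S/(2σ).
T⁴ = 1.00·169/(2·5.67×10⁻⁸) = 1.490×10⁹ K⁴.
T = (1.490×10⁹)^(1/4).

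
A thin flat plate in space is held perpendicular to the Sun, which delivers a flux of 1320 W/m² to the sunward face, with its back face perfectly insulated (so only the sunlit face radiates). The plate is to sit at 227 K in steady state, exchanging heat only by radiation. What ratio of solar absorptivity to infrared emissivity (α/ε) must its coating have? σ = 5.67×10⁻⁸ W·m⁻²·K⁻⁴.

Balance: αS·A = εσ·1A·T⁴ ⇒ α/ε = σT⁴/S.
α/ε = 5.67×10⁻⁸·(227)⁴/1320 = 5.67×10⁻⁸·2.655×10⁹/1320.

α/ε ≈ 0.114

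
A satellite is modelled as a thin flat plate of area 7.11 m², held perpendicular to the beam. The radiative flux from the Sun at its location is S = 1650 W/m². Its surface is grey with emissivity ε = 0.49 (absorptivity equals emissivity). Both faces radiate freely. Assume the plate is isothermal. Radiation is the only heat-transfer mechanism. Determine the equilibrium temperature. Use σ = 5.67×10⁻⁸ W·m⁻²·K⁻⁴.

T ≈ 347 K

At equilibrium, absorbed power = emitted power.
Absorbing cross-section = A = 7.110 m²; emitting surface = 2A = 14.22 m² (ratio 2).
εS·A_cross = εσ·A_surf·T⁴  ⇒  T⁴ = S/(2σ)   (ε cancels).
T⁴ = 1650/(2·5.67×10⁻⁸) = 1.455×10¹⁰ K⁴.
T = (1.455×10¹⁰)^(1/4).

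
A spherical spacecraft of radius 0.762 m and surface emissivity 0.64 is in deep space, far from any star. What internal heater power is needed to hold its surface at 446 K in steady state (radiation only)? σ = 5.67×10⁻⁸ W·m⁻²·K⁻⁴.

P ≈ 10500 W

P = εσ·4πr²·T⁴.
4πr² = 7.297 m²; T⁴ = 3.957×10¹⁰ K⁴.
P = 0.64·5.67×10⁻⁸·7.297·3.957×10¹⁰.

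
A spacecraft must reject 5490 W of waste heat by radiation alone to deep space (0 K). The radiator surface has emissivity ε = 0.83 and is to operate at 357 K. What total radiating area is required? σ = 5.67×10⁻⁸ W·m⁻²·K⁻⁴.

P = εσA T⁴ ⇒ A = P/(εσT⁴).
T⁴ = 1.624×10¹⁰ K⁴.
A = 5490/(0.83 × 5.67×10⁻⁸ × 1.624×10¹⁰).

A ≈ 7.18 m²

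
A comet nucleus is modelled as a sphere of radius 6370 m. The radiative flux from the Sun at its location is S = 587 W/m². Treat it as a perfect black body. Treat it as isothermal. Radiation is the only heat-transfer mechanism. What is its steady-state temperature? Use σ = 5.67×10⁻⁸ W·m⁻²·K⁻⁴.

T ≈ 226 K

At equilibrium, absorbed power = emitted power.
Absorbing cross-section = πr² = 1.275×10⁸ m²; emitting surface = 4πr² = 5.099×10⁸ m² (ratio 4).
S·A_cross = εσ·A_surf·T⁴  ⇒  T⁴ = S/(4σ).
T⁴ = 1.00·587/(4·5.67×10⁻⁸) = 2.588×10⁹ K⁴.
T = (2.588×10⁹)^(1/4).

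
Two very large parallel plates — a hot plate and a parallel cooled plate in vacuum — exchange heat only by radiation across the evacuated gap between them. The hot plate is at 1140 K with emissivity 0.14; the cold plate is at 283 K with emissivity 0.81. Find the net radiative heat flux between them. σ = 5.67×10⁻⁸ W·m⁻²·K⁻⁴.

For two infinite grey parallel plates, q = σ(T₁⁴ − T₂⁴)/(1/ε₁ + 1/ε₂ − 1).
T₁⁴ − T₂⁴ = 1.689×10¹² − 6.414×10⁹ = 1.683×10¹² K⁴.
1/ε₁ + 1/ε₂ − 1 = 7.143 + 1.235 − 1 = 7.377.
q = 5.67×10⁻⁸ × 1.683×10¹² / 7.377.

q ≈ 12900 W/m²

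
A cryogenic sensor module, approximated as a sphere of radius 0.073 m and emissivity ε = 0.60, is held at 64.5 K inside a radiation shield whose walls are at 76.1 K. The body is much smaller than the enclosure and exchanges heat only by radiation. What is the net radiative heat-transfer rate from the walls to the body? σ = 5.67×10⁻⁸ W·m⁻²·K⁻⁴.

For a small grey body in a large enclosure: P_net = εσA(T_body⁴ − T_wall⁴).
A = 4πr² = 0.06697 m²; T_body⁴ − T_wall⁴ = 1.731×10⁷ − 3.354×10⁷ = -1.623×10⁷ K⁴.
|P_net| = 0.60·5.67×10⁻⁸·0.06697·1.623×10⁷.

P_net ≈ 0.0370 W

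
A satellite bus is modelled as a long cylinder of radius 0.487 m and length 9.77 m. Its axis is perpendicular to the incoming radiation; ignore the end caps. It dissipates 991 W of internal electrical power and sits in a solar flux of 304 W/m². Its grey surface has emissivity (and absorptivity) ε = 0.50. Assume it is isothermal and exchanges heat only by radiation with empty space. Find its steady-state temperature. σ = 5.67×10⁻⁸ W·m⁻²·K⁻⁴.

T ≈ 232 K

At steady state, absorbed solar power + internal power = radiated power.
Absorbed: α·S·A_cross = 0.50·304·9.516 = 1446 W (cross-section 2rL).
Total input = 1446 + 991 = 2437 W.
Radiated: εσ·A_surf·T⁴ with A_surf = 2πrL = 29.90 m².
T⁴ = 2437/(0.50·5.67×10⁻⁸·29.90) = 2.876×10⁹ K⁴.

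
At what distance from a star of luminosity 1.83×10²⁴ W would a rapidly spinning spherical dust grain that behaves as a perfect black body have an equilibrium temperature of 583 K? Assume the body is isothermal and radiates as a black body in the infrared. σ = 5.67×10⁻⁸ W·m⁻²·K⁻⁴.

d ≈ 2.36×10⁹ m

For an isothermal black-emitting sphere, (1−a)S·πr² = σ·4πr²·T⁴ ⇒ S = 4σT⁴/(1−a).
S = 4·5.67×10⁻⁸·(583)⁴/1.00 = 26200 W/m².
Flux falls as S = L/(4πd²), so d = √(L/(4πS)) = √(1.83×10²⁴/(4π·26200)).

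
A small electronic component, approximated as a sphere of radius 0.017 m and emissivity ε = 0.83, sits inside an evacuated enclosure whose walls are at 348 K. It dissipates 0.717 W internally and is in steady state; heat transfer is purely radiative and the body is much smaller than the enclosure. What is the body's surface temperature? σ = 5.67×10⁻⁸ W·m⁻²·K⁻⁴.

For a small grey body in a large enclosure, net radiated power = εσA(T⁴ − T_w⁴).
Steady state: P = εσA(T⁴ − T_w⁴) with A = 4πr² = 0.003632 m².
T⁴ = P/(εσA) + T_w⁴ = 0.717/(0.83·5.67×10⁻⁸·0.003632) + (348)⁴
    = 4.195×10⁹ + 1.467×10¹⁰ = 1.886×10¹⁰ K⁴.

T ≈ 371 K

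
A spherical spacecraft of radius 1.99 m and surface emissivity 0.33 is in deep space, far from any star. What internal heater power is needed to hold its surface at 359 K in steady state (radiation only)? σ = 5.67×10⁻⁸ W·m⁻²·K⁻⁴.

P = εσ·4πr²·T⁴.
4πr² = 49.76 m²; T⁴ = 1.661×10¹⁰ K⁴.
P = 0.33·5.67×10⁻⁸·49.76·1.661×10¹⁰.

P ≈ 15500 W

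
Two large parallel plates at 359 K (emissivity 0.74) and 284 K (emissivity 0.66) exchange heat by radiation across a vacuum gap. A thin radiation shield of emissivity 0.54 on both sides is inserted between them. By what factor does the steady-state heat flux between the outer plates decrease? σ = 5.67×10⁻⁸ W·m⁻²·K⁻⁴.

Without shield: q₀ = σΔ(T⁴)/(1/ε₁+1/ε₂−1) with denominator 1.867.
With shield the two gaps are in series; the resistances add: (1/ε₁+1/ε_s−1)+(1/ε_s+1/ε₂−1) = 2.203+2.367 = 4.570.
Heat-flux ratio q₀/q = 4.570/1.867.

factor ≈ 2.45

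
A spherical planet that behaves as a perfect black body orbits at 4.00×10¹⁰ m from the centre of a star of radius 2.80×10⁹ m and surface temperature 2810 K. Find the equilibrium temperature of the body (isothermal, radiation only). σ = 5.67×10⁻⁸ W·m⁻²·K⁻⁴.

The star's surface emits σT_*⁴; at distance d the flux is S = σT_*⁴(R_*/d)².
S = 5.67×10⁻⁸·(2810)⁴·(2.80×10⁹/4.00×10¹⁰)² = 17320 W/m².
For an isothermal sphere T⁴ = (1−a)S/(4σ) = 7.638×10¹⁰ K⁴.

T ≈ 526 K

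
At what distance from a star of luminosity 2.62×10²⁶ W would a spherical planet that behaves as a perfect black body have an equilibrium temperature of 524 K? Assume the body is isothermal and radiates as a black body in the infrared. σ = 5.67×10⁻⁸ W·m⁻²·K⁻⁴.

d ≈ 3.49×10¹⁰ m

For an isothermal black-emitting sphere, (1−a)S·πr² = σ·4πr²·T⁴ ⇒ S = 4σT⁴/(1−a).
S = 4·5.67×10⁻⁸·(524)⁴/1.00 = 17100 W/m².
Flux falls as S = L/(4πd²), so d = √(L/(4πS)) = √(2.62×10²⁶/(4π·17100)).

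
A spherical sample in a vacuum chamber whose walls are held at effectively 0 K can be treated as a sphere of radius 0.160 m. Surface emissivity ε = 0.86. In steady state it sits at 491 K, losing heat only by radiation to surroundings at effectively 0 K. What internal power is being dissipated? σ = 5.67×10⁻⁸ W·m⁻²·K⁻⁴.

P ≈ 912 W

Steady state: P = εσA T⁴.
A = 4πr² = 0.3217 m²; T⁴ = (491)⁴ = 5.812×10¹⁰ K⁴.
P = 0.86 × 5.67×10⁻⁸ × 0.3217 × 5.812×10¹⁰.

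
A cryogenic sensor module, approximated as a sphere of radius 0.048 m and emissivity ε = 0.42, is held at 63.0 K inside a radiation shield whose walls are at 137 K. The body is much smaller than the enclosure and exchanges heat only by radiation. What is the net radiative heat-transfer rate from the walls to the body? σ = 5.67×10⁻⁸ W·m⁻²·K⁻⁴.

For a small grey body in a large enclosure: P_net = εσA(T_body⁴ − T_wall⁴).
A = 4πr² = 0.02895 m²; T_body⁴ − T_wall⁴ = 1.575×10⁷ − 3.523×10⁸ = -3.365×10⁸ K⁴.
|P_net| = 0.42·5.67×10⁻⁸·0.02895·3.365×10⁸.

P_net ≈ 0.232 W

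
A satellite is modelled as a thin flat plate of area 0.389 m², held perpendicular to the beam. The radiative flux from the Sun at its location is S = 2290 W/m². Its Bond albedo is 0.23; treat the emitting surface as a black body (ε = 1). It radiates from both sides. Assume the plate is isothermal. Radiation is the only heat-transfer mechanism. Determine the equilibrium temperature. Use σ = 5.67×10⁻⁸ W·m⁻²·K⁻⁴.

At equilibrium, absorbed power = emitted power.
Absorbing cross-section = A = 0.3890 m²; emitting surface = 2A = 0.7780 m² (ratio 2).
(1−a)S·A_cross = εσ·A_surf·T⁴  ⇒  T⁴ = (1−a)S/(2σ).
T⁴ = 0.770·2290/(2·5.67×10⁻⁸) = 1.555×10¹⁰ K⁴.
T = (1.555×10¹⁰)^(1/4).

T ≈ 353 K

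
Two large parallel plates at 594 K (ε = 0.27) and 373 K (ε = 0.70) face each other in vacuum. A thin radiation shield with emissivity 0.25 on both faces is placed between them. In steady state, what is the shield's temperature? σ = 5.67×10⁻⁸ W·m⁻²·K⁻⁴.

T_s ≈ 497 K

In steady state the net flux on the hot side equals that on the cold side.
σ(T₁⁴−T_s⁴)/D₁ = σ(T_s⁴−T₂⁴)/D₂, with D₁ = 1/ε₁+1/ε_s−1 = 6.704, D₂ = 1/ε_s+1/ε₂−1 = 4.429.
Solve for T_s⁴: T_s⁴ = (D₂·T₁⁴ + D₁·T₂⁴)/(D₁+D₂) = 6.118×10¹⁰ K⁴.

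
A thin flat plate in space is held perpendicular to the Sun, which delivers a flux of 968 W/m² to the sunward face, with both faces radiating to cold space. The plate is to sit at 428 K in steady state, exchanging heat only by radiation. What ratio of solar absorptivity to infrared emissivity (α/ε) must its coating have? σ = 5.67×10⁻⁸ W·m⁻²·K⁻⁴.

α/ε ≈ 3.93

Balance: αS·A = εσ·2A·T⁴ ⇒ α/ε = 2σT⁴/S.
α/ε = 2·5.67×10⁻⁸·(428)⁴/968 = 2·5.67×10⁻⁸·3.356×10¹⁰/968.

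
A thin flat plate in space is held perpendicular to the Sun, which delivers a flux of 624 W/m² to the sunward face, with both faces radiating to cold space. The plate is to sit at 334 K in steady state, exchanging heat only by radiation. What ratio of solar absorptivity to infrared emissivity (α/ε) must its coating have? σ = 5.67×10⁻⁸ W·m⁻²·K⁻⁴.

Balance: αS·A = εσ·2A·T⁴ ⇒ α/ε = 2σT⁴/S.
α/ε = 2·5.67×10⁻⁸·(334)⁴/624 = 2·5.67×10⁻⁸·1.244×10¹⁰/624.

α/ε ≈ 2.26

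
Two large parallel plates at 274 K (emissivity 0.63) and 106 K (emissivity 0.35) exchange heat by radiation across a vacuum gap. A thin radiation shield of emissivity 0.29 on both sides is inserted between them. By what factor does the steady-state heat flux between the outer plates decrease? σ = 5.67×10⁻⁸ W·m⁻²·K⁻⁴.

Without shield: q₀ = σΔ(T⁴)/(1/ε₁+1/ε₂−1) with denominator 3.444.
With shield the two gaps are in series; the resistances add: (1/ε₁+1/ε_s−1)+(1/ε_s+1/ε₂−1) = 4.036+5.305 = 9.341.
Heat-flux ratio q₀/q = 9.341/3.444.

factor ≈ 2.71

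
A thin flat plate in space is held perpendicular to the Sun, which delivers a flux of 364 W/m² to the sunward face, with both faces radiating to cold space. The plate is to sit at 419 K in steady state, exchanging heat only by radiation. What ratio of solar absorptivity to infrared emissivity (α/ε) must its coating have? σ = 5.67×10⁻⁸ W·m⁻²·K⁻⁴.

α/ε ≈ 9.60

Balance: αS·A = εσ·2A·T⁴ ⇒ α/ε = 2σT⁴/S.
α/ε = 2·5.67×10⁻⁸·(419)⁴/364 = 2·5.67×10⁻⁸·3.082×10¹⁰/364.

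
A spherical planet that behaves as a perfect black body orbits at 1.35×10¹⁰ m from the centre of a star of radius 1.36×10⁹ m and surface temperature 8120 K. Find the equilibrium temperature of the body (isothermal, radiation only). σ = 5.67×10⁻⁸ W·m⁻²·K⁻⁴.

T ≈ 1820 K

The star's surface emits σT_*⁴; at distance d the flux is S = σT_*⁴(R_*/d)².
S = 5.67×10⁻⁸·(8120)⁴·(1.36×10⁹/1.35×10¹⁰)² = 2.502×10⁶ W/m².
For an isothermal sphere T⁴ = (1−a)S/(4σ) = 1.103×10¹³ K⁴.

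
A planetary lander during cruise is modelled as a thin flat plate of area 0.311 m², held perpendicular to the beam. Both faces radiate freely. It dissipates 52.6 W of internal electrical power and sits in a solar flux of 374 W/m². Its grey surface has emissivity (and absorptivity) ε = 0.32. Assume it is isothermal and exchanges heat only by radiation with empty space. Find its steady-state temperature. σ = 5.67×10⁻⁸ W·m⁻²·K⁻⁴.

T ≈ 299 K

At steady state, absorbed solar power + internal power = radiated power.
Absorbed: α·S·A_cross = 0.32·374·0.3110 = 37.22 W (cross-section A).
Total input = 37.22 + 52.6 = 89.82 W.
Radiated: εσ·A_surf·T⁴ with A_surf = 2A = 0.6220 m².
T⁴ = 89.82/(0.32·5.67×10⁻⁸·0.6220) = 7.959×10⁹ K⁴.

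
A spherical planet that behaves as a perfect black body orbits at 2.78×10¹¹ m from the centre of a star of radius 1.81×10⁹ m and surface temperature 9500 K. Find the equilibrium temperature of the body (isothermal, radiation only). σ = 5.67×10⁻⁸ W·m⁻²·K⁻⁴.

T ≈ 542 K

The star's surface emits σT_*⁴; at distance d the flux is S = σT_*⁴(R_*/d)².
S = 5.67×10⁻⁸·(9500)⁴·(1.81×10⁹/2.78×10¹¹)² = 19580 W/m².
For an isothermal sphere T⁴ = (1−a)S/(4σ) = 8.632×10¹⁰ K⁴.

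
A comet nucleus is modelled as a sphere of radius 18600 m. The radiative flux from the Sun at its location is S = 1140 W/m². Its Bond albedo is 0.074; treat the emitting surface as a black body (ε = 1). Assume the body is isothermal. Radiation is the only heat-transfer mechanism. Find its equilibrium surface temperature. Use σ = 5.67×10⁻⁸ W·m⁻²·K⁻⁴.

T ≈ 261 K

At equilibrium, absorbed power = emitted power.
Absorbing cross-section = πr² = 1.087×10⁹ m²; emitting surface = 4πr² = 4.347×10⁹ m² (ratio 4).
(1−a)S·A_cross = εσ·A_surf·T⁴  ⇒  T⁴ = (1−a)S/(4σ).
T⁴ = 0.926·1140/(4·5.67×10⁻⁸) = 4.654×10⁹ K⁴.
T = (4.654×10⁹)^(1/4).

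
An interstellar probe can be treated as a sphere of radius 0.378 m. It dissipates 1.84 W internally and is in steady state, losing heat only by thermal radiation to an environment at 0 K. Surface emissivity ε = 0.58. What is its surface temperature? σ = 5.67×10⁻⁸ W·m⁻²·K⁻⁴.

T ≈ 74.7 K

Steady state: internal power = radiated power, P = εσA T⁴.
Radiating area A = 4πr² = 1.796 m².
T⁴ = P/(εσA) = 1.84/(0.58·5.67×10⁻⁸·1.796) = 3.116×10⁷ K⁴.
T = (3.116×10⁷)^(1/4).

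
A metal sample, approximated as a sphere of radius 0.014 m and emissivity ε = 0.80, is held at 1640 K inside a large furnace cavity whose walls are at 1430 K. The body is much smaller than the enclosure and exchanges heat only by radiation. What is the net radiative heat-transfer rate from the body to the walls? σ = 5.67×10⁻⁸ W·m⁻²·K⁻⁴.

For a small grey body in a large enclosure: P_net = εσA(T_body⁴ − T_wall⁴).
A = 4πr² = 0.002463 m²; T_body⁴ − T_wall⁴ = 7.234×10¹² − 4.182×10¹² = 3.052×10¹² K⁴.
|P_net| = 0.80·5.67×10⁻⁸·0.002463·3.052×10¹².

P_net ≈ 341 W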